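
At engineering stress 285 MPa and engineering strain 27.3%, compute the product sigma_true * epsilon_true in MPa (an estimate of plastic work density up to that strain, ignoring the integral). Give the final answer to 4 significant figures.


sigma_true = sigma_eng * (1 + epsilon_eng)
sigma_true = 285 * (1 + 0.273) = 362.805 MPa
epsilon_true = ln(1 + epsilon_eng)
epsilon_true = ln(1 + 0.273) = 0.241376
sigma_true * epsilon_true = 362.805 * 0.241376 = 87.57 MPa


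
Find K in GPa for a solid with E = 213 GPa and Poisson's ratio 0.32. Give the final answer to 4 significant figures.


K = E / (3*(1-2*nu))
K = 213 / (3*(1-2*0.32))
K = 197.2 GPa


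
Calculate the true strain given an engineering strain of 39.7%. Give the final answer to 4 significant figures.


epsilon_true = ln(1 + epsilon_eng)
epsilon_true = ln(1 + 0.397)
epsilon_true = 0.3343


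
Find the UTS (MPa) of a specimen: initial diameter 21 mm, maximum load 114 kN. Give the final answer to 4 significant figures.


A0 = pi*(d/2)^2 = pi*(21/2)^2 = 346.361 mm^2
UTS = F_max / A0 = 114*1000 / 346.361
UTS = 329.1 MPa


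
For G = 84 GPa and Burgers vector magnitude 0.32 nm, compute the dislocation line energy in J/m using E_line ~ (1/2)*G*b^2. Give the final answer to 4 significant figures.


E = G*b^2/2
b = 0.32 nm = 3.2e-10 m
G = 84 GPa = 8.4e+10 Pa
E = 0.5 * 8.4e+10 * (3.2e-10)^2
E = 4.301e-09 J/m


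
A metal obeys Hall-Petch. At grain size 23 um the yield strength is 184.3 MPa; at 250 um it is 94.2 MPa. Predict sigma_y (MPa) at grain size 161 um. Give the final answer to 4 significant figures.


sigma_y = sigma0 + k / sqrt(d)
1/sqrt(d1) = 1/sqrt(2.3e-05) = 208.514;  1/sqrt(d2) = 63.2456
k = (sigma1 - sigma2) / (1/sqrt(d1) - 1/sqrt(d2)) = (184.3 - 94.2) / (208.514 - 63.2456) = 0.620229 MPa*m^0.5
sigma0 = sigma1 - k/sqrt(d1) = 184.3 - 0.620229*208.514 = 54.9733 MPa
sigma_y(d3) = 54.9733 + 0.620229 / sqrt(1.61e-04) = 103.9 MPa


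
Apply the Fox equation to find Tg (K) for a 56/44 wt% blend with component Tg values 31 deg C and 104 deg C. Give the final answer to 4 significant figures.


1/Tg = w1/Tg1 + w2/Tg2 (in Kelvin)
Tg1 = 304.15 K, Tg2 = 377.15 K
1/Tg = 0.56/304.15 + 0.44/377.15
Tg = 332.5 K


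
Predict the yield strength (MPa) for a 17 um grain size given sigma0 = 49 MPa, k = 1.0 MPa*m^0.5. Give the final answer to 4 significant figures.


sigma_y = sigma0 + k / sqrt(d)
d = 17 um = 1.7e-05 m
sigma_y = 49 + 1.0 / sqrt(1.7e-05)
sigma_y = 291.5 MPa


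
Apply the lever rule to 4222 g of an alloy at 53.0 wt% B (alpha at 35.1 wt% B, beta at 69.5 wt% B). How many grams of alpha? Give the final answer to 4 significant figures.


f_alpha = (C_beta - C0) / (C_beta - C_alpha)
f_alpha = (69.5 - 53.0) / (69.5 - 35.1) = 0.479651
m_alpha = f_alpha * m_total = 0.479651 * 4222 = 2025 g


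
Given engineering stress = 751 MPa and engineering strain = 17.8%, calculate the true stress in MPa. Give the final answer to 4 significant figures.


sigma_true = sigma_eng * (1 + epsilon_eng)
sigma_true = 751 * (1 + 0.178)
sigma_true = 884.7 MPa


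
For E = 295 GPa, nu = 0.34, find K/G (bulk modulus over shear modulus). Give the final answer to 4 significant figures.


G = E / (2*(1+nu))
G = 295 / (2*(1+0.34)) = 110.075 GPa
K = E / (3*(1-2*nu))
K = 295 / (3*(1-2*0.34)) = 307.292 GPa
K/G = 307.292 / 110.075 = 2.792


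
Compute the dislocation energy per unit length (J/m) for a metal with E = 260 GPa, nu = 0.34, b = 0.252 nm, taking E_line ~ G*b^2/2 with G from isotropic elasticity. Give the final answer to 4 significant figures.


Step 1: G = E / (2*(1+nu))
G = 260 / (2*(1+0.34)) = 97.0149 GPa = 9.70149e+10 Pa
Step 2: E_line = G*b^2/2
b = 0.252 nm = 2.52e-10 m
E_line = 0.5 * 9.70149e+10 * (2.52e-10)^2 = 3.08e-09 J/m


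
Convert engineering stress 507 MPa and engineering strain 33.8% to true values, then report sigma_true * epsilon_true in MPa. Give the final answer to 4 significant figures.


sigma_true = sigma_eng * (1 + epsilon_eng)
sigma_true = 507 * (1 + 0.338) = 678.366 MPa
epsilon_true = ln(1 + epsilon_eng)
epsilon_true = ln(1 + 0.338) = 0.291176
sigma_true * epsilon_true = 678.366 * 0.291176 = 197.5 MPa


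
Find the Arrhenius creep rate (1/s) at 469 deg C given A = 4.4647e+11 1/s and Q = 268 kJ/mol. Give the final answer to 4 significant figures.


rate = A * exp(-Q / (R*T))
T = 469 + 273.15 = 742.15 K
rate = 4.4647e+11 * exp(-268e3 / (8.314 * 742.15))
rate = 6.117e-08 1/s


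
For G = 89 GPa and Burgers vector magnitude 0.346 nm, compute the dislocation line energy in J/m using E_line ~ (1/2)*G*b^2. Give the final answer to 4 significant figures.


E = G*b^2/2
b = 0.346 nm = 3.46e-10 m
G = 89 GPa = 8.9e+10 Pa
E = 0.5 * 8.9e+10 * (3.46e-10)^2
E = 5.327e-09 J/m


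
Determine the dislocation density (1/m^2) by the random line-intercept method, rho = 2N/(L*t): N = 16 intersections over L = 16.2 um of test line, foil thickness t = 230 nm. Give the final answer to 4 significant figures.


rho = 2N / (L * t)
L = 16.2 um = 1.62e-05 m, t = 230 nm = 2.3e-07 m
rho = 2 * 16 / (1.62e-05 * 2.3e-07)
rho = 8.588e+12 1/m^2


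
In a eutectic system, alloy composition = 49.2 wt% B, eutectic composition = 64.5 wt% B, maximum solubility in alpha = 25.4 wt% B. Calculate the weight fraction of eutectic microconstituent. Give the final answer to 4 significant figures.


f_primary = (C_e - C0) / (C_e - C_alpha_max)
f_primary = (64.5 - 49.2) / (64.5 - 25.4)
f_primary = 0.391304
f_eutectic = 1 - 0.391304 = 0.6087


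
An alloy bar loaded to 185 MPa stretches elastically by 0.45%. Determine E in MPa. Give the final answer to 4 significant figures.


E = sigma / epsilon
epsilon = 0.45% = 4.5e-03
E = 185 / 4.5e-03
E = 41110 MPa


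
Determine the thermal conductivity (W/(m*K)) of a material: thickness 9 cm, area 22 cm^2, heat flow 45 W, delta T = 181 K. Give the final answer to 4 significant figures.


k = Q*L / (A*dT)
L = 0.09 m, A = 2.2e-03 m^2
k = 45 * 0.09 / (2.2e-03 * 181)
k = 10.17 W/(m*K)


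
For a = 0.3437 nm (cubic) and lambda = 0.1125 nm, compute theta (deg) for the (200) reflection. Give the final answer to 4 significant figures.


d = a / sqrt(h^2+k^2+l^2)
d = 0.3437 / sqrt(4) = 0.17185 nm
lambda = 2*d*sin(theta)  =>  sin(theta) = lambda / (2*d)
sin(theta) = 0.1125 / (2 * 0.17185) = 0.32732
theta = 19.11 deg


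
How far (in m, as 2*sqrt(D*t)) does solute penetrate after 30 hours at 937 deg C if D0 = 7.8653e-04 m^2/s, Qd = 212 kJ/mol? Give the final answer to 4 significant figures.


Step 1: D = D0 * exp(-Qd/(R*T))
T = 1210.15 K
D = 7.8653e-04 * exp(-212e3 / (8.314 * 1210.15)) = 5.55475e-13 m^2/s
Step 2: L = 2*sqrt(D*t)
t = 30 h = 108000 s
L = 2*sqrt(5.55475e-13 * 108000) = 4.899e-04 m


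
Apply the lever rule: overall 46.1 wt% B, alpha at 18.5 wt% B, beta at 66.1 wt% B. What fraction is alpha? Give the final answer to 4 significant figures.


f_alpha = (C_beta - C0) / (C_beta - C_alpha)
f_alpha = (66.1 - 46.1) / (66.1 - 18.5)
f_alpha = 0.4202


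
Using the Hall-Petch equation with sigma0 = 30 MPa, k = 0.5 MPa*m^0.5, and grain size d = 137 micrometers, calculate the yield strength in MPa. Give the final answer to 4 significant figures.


sigma_y = sigma0 + k / sqrt(d)
d = 137 um = 1.37e-04 m
sigma_y = 30 + 0.5 / sqrt(1.37e-04)
sigma_y = 72.72 MPa


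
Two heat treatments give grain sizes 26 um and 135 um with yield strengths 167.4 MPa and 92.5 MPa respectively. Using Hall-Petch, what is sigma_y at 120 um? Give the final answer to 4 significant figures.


sigma_y = sigma0 + k / sqrt(d)
1/sqrt(d1) = 1/sqrt(2.6e-05) = 196.116;  1/sqrt(d2) = 86.0663
k = (sigma1 - sigma2) / (1/sqrt(d1) - 1/sqrt(d2)) = (167.4 - 92.5) / (196.116 - 86.0663) = 0.680601 MPa*m^0.5
sigma0 = sigma1 - k/sqrt(d1) = 167.4 - 0.680601*196.116 = 33.9232 MPa
sigma_y(d3) = 33.9232 + 0.680601 / sqrt(1.2e-04) = 96.05 MPa


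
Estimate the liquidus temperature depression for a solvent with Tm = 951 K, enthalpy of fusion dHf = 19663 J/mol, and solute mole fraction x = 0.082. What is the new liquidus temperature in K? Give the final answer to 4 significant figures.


dT = R*Tm^2*x / dHf
dT = 8.314 * 951^2 * 0.082 / 19663
dT = 31.357 K
T_new = 951 - 31.357 = 919.6 K


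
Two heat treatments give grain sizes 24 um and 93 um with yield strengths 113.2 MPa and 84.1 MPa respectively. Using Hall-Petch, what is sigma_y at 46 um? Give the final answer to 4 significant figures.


sigma_y = sigma0 + k / sqrt(d)
1/sqrt(d1) = 1/sqrt(2.4e-05) = 204.124;  1/sqrt(d2) = 103.695
k = (sigma1 - sigma2) / (1/sqrt(d1) - 1/sqrt(d2)) = (113.2 - 84.1) / (204.124 - 103.695) = 0.289757 MPa*m^0.5
sigma0 = sigma1 - k/sqrt(d1) = 113.2 - 0.289757*204.124 = 54.0536 MPa
sigma_y(d3) = 54.0536 + 0.289757 / sqrt(4.6e-05) = 96.78 MPa


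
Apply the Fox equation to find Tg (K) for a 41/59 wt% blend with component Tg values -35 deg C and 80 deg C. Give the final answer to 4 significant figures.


1/Tg = w1/Tg1 + w2/Tg2 (in Kelvin)
Tg1 = 238.15 K, Tg2 = 353.15 K
1/Tg = 0.41/238.15 + 0.59/353.15
Tg = 294.8 K


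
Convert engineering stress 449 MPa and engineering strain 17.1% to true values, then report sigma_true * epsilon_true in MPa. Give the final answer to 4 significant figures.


sigma_true = sigma_eng * (1 + epsilon_eng)
sigma_true = 449 * (1 + 0.171) = 525.779 MPa
epsilon_true = ln(1 + epsilon_eng)
epsilon_true = ln(1 + 0.171) = 0.157858
sigma_true * epsilon_true = 525.779 * 0.157858 = 83 MPa


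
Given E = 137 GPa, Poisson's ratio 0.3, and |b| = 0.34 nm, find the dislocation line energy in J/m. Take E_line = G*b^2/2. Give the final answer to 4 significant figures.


Step 1: G = E / (2*(1+nu))
G = 137 / (2*(1+0.3)) = 52.6923 GPa = 5.26923e+10 Pa
Step 2: E_line = G*b^2/2
b = 0.34 nm = 3.4e-10 m
E_line = 0.5 * 5.26923e+10 * (3.4e-10)^2 = 3.046e-09 J/m


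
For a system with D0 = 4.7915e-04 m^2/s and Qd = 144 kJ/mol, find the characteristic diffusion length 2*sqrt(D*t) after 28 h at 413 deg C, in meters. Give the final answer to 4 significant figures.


Step 1: D = D0 * exp(-Qd/(R*T))
T = 686.15 K
D = 4.7915e-04 * exp(-144e3 / (8.314 * 686.15)) = 5.22116e-15 m^2/s
Step 2: L = 2*sqrt(D*t)
t = 28 h = 100800 s
L = 2*sqrt(5.22116e-15 * 100800) = 4.588e-05 m


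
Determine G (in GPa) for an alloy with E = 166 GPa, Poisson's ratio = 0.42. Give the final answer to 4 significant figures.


G = E / (2*(1+nu))
G = 166 / (2*(1+0.42))
G = 58.45 GPa


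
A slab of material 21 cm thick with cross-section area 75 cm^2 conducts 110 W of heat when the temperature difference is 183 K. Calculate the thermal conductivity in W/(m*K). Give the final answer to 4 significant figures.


k = Q*L / (A*dT)
L = 0.21 m, A = 7.5e-03 m^2
k = 110 * 0.21 / (7.5e-03 * 183)
k = 16.83 W/(m*K)


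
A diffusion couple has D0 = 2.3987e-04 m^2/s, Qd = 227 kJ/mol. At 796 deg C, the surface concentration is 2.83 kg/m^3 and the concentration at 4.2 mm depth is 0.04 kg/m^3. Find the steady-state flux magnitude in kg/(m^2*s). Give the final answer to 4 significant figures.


Step 1: D = D0 * exp(-Qd/(R*T))
T = 796 + 273.15 = 1069.15 K
D = 2.3987e-04 * exp(-227e3 / (8.314 * 1069.15)) = 1.9463e-15 m^2/s
Step 2: J = D * (C1 - C2) / dx
J = 1.9463e-15 * (2.83 - 0.04) / 4.2e-03
J = 1.293e-12 kg/(m^2*s)


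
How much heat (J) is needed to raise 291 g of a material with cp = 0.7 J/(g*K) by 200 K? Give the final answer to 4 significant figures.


Q = m * cp * dT
Q = 291 * 0.7 * 200
Q = 40740 J


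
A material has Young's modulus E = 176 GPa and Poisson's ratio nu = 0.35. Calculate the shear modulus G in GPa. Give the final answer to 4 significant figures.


G = E / (2*(1+nu))
G = 176 / (2*(1+0.35))
G = 65.19 GPa


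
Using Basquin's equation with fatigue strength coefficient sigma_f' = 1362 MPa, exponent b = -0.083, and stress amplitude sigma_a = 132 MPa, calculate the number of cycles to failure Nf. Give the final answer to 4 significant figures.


sigma_a = sigma_f' * (2*Nf)^b
2*Nf = (sigma_a / sigma_f')^(1/b)
2*Nf = (132 / 1362)^(1/-0.083)
2*Nf = 1.62962e+12
Nf = 8.148e+11 cycles


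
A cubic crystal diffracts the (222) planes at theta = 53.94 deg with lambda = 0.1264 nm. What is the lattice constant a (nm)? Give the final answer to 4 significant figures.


d = lambda / (2*sin(theta))
d = 0.1264 / (2*sin(53.94 deg))
d = 0.078179 nm
a = d * sqrt(h^2+k^2+l^2) = 0.078179 * sqrt(12)
a = 0.2708 nm


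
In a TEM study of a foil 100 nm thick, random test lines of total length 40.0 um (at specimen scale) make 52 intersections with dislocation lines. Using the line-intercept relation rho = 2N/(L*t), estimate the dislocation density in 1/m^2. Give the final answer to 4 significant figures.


rho = 2N / (L * t)
L = 40.0 um = 4e-05 m, t = 100 nm = 1e-07 m
rho = 2 * 52 / (4e-05 * 1e-07)
rho = 2.6e+13 1/m^2


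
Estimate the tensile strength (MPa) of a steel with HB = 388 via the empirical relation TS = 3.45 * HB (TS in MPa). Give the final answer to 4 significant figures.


TS (MPa) = 3.45 * HB
TS = 3.45 * 388
TS = 1339 MPa


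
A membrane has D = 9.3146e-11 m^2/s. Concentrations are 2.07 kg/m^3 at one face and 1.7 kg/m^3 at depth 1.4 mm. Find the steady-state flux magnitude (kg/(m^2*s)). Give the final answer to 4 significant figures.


J = -D * (dC/dx) = D * (C1 - C2) / dx
J = 9.3146e-11 * (2.07 - 1.7) / 1.4e-03
J = 2.462e-08 kg/(m^2*s)


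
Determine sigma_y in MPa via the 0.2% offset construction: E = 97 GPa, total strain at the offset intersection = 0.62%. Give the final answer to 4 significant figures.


Offset strain = 0.002
Elastic strain at yield = total_strain - offset = 6.2e-03 - 0.002 = 4.2e-03
sigma_y = E * elastic_strain = 97000 * 4.2e-03
sigma_y = 407.4 MPa


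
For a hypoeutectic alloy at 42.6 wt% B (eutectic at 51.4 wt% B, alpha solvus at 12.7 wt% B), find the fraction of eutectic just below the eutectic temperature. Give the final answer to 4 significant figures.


f_primary = (C_e - C0) / (C_e - C_alpha_max)
f_primary = (51.4 - 42.6) / (51.4 - 12.7)
f_primary = 0.22739
f_eutectic = 1 - 0.22739 = 0.7726


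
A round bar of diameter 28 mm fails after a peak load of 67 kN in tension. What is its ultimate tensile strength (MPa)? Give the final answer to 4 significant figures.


A0 = pi*(d/2)^2 = pi*(28/2)^2 = 615.752 mm^2
UTS = F_max / A0 = 67*1000 / 615.752
UTS = 108.8 MPa


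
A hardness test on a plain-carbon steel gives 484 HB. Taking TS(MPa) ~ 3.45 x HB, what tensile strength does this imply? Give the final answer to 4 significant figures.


TS (MPa) = 3.45 * HB
TS = 3.45 * 484
TS = 1670 MPa


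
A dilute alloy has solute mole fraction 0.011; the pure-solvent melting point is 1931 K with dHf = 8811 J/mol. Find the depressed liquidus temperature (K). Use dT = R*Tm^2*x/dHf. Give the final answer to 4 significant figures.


dT = R*Tm^2*x / dHf
dT = 8.314 * 1931^2 * 0.011 / 8811
dT = 38.7028 K
T_new = 1931 - 38.7028 = 1892 K


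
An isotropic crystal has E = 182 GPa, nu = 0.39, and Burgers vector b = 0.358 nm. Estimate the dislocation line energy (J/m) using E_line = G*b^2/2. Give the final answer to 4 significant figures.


Step 1: G = E / (2*(1+nu))
G = 182 / (2*(1+0.39)) = 65.4676 GPa = 6.54676e+10 Pa
Step 2: E_line = G*b^2/2
b = 0.358 nm = 3.58e-10 m
E_line = 0.5 * 6.54676e+10 * (3.58e-10)^2 = 4.195e-09 J/m


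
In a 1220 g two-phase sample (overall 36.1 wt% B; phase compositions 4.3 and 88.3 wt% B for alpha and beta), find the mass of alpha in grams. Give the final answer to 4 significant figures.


f_alpha = (C_beta - C0) / (C_beta - C_alpha)
f_alpha = (88.3 - 36.1) / (88.3 - 4.3) = 0.621429
m_alpha = f_alpha * m_total = 0.621429 * 1220 = 758.1 g


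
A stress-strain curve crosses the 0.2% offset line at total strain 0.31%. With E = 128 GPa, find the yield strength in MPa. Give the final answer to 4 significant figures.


Offset strain = 0.002
Elastic strain at yield = total_strain - offset = 3.1e-03 - 0.002 = 1.1e-03
sigma_y = E * elastic_strain = 128000 * 1.1e-03
sigma_y = 140.8 MPa


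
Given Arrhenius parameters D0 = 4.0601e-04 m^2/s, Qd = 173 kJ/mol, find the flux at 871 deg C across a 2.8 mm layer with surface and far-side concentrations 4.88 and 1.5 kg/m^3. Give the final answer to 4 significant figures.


Step 1: D = D0 * exp(-Qd/(R*T))
T = 871 + 273.15 = 1144.15 K
D = 4.0601e-04 * exp(-173e3 / (8.314 * 1144.15)) = 5.13059e-12 m^2/s
Step 2: J = D * (C1 - C2) / dx
J = 5.13059e-12 * (4.88 - 1.5) / 2.8e-03
J = 6.193e-09 kg/(m^2*s)


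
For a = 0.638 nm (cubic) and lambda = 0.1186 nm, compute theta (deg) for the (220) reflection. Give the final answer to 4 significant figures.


d = a / sqrt(h^2+k^2+l^2)
d = 0.638 / sqrt(8) = 0.225567 nm
lambda = 2*d*sin(theta)  =>  sin(theta) = lambda / (2*d)
sin(theta) = 0.1186 / (2 * 0.225567) = 0.262893
theta = 15.24 deg


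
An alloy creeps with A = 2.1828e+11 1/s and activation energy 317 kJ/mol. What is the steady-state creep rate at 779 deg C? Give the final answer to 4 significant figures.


rate = A * exp(-Q / (R*T))
T = 779 + 273.15 = 1052.15 K
rate = 2.1828e+11 * exp(-317e3 / (8.314 * 1052.15))
rate = 3.988e-05 1/s


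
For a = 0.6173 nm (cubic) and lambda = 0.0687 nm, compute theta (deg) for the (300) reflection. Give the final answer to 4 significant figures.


d = a / sqrt(h^2+k^2+l^2)
d = 0.6173 / sqrt(9) = 0.205767 nm
lambda = 2*d*sin(theta)  =>  sin(theta) = lambda / (2*d)
sin(theta) = 0.0687 / (2 * 0.205767) = 0.166937
theta = 9.61 deg


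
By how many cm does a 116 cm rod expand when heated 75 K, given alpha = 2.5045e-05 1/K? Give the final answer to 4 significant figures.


dL = L0 * alpha * dT
dL = 116 * 2.5045e-05 * 75
dL = 0.2179 cm


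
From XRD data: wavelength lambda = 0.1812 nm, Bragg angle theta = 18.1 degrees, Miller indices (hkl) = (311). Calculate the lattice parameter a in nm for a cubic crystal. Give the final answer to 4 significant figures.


d = lambda / (2*sin(theta))
d = 0.1812 / (2*sin(18.1 deg))
d = 0.291622 nm
a = d * sqrt(h^2+k^2+l^2) = 0.291622 * sqrt(11)
a = 0.9672 nm


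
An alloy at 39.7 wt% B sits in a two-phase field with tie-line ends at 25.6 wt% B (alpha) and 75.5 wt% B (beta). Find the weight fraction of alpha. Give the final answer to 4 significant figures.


f_alpha = (C_beta - C0) / (C_beta - C_alpha)
f_alpha = (75.5 - 39.7) / (75.5 - 25.6)
f_alpha = 0.7174


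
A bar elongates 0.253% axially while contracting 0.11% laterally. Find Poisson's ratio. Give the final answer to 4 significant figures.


nu = -epsilon_lat / epsilon_axial
Lateral strain is contraction (negative), so using magnitudes:
nu = 0.11 / 0.253
nu = 0.4348


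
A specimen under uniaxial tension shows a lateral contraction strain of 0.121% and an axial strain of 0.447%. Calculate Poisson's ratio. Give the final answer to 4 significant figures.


nu = -epsilon_lat / epsilon_axial
Lateral strain is contraction (negative), so using magnitudes:
nu = 0.121 / 0.447
nu = 0.2707


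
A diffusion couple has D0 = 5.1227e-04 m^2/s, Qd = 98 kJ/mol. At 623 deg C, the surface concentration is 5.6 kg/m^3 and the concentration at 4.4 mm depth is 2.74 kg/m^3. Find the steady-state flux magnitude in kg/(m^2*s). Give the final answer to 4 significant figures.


Step 1: D = D0 * exp(-Qd/(R*T))
T = 623 + 273.15 = 896.15 K
D = 5.1227e-04 * exp(-98e3 / (8.314 * 896.15)) = 9.93311e-10 m^2/s
Step 2: J = D * (C1 - C2) / dx
J = 9.93311e-10 * (5.6 - 2.74) / 4.4e-03
J = 6.457e-07 kg/(m^2*s)


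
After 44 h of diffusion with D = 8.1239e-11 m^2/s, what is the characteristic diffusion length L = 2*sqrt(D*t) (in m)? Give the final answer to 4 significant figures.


t = 44 hr = 158400 s
Diffusion length = 2*sqrt(D*t)
= 2*sqrt(8.1239e-11 * 158400)
= 7.174e-03 m


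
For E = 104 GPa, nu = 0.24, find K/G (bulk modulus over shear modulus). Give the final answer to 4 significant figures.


G = E / (2*(1+nu))
G = 104 / (2*(1+0.24)) = 41.9355 GPa
K = E / (3*(1-2*nu))
K = 104 / (3*(1-2*0.24)) = 66.6667 GPa
K/G = 66.6667 / 41.9355 = 1.59


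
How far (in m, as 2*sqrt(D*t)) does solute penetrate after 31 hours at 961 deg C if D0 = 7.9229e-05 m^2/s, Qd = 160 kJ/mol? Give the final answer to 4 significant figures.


Step 1: D = D0 * exp(-Qd/(R*T))
T = 1234.15 K
D = 7.9229e-05 * exp(-160e3 / (8.314 * 1234.15)) = 1.33887e-11 m^2/s
Step 2: L = 2*sqrt(D*t)
t = 31 h = 111600 s
L = 2*sqrt(1.33887e-11 * 111600) = 2.445e-03 m


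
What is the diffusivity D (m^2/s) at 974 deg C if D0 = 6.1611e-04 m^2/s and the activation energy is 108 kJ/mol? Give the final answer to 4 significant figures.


D = D0 * exp(-Qd / (R*T))
T = 1247.15 K
D = 6.1611e-04 * exp(-108e3 / (8.314 * 1247.15))
D = 1.845e-08 m^2/s


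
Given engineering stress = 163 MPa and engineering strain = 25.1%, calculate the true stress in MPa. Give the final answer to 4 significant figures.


sigma_true = sigma_eng * (1 + epsilon_eng)
sigma_true = 163 * (1 + 0.251)
sigma_true = 203.9 MPa


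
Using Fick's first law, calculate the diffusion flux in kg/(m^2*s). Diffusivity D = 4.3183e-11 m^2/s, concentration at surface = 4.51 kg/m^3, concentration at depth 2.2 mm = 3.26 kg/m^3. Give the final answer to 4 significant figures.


J = -D * (dC/dx) = D * (C1 - C2) / dx
J = 4.3183e-11 * (4.51 - 3.26) / 2.2e-03
J = 2.454e-08 kg/(m^2*s)


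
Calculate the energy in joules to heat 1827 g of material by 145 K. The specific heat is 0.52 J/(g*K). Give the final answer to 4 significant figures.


Q = m * cp * dT
Q = 1827 * 0.52 * 145
Q = 137800 J


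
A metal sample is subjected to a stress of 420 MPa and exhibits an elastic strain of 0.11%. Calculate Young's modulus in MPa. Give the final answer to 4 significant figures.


E = sigma / epsilon
epsilon = 0.11% = 1.1e-03
E = 420 / 1.1e-03
E = 381800 MPa


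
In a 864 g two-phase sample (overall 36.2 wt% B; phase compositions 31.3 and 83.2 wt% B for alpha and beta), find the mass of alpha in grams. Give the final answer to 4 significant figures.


f_alpha = (C_beta - C0) / (C_beta - C_alpha)
f_alpha = (83.2 - 36.2) / (83.2 - 31.3) = 0.905588
m_alpha = f_alpha * m_total = 0.905588 * 864 = 782.4 g


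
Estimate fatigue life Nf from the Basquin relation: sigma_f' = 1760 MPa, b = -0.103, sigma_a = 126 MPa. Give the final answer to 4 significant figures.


sigma_a = sigma_f' * (2*Nf)^b
2*Nf = (sigma_a / sigma_f')^(1/b)
2*Nf = (126 / 1760)^(1/-0.103)
2*Nf = 1.31185e+11
Nf = 6.559e+10 cycles


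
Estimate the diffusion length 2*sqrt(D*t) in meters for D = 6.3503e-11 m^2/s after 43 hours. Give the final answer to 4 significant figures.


t = 43 hr = 154800 s
Diffusion length = 2*sqrt(D*t)
= 2*sqrt(6.3503e-11 * 154800)
= 6.271e-03 m


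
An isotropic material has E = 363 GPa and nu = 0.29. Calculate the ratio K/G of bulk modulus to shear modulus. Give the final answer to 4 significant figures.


G = E / (2*(1+nu))
G = 363 / (2*(1+0.29)) = 140.698 GPa
K = E / (3*(1-2*nu))
K = 363 / (3*(1-2*0.29)) = 288.095 GPa
K/G = 288.095 / 140.698 = 2.048


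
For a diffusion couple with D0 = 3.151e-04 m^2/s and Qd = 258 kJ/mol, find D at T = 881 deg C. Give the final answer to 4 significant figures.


D = D0 * exp(-Qd / (R*T))
T = 1154.15 K
D = 3.151e-04 * exp(-258e3 / (8.314 * 1154.15))
D = 6.629e-16 m^2/s


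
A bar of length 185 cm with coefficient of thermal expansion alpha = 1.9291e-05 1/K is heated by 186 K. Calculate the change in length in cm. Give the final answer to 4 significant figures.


dL = L0 * alpha * dT
dL = 185 * 1.9291e-05 * 186
dL = 0.6638 cm


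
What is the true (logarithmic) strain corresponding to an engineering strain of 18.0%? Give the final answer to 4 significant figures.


epsilon_true = ln(1 + epsilon_eng)
epsilon_true = ln(1 + 0.18)
epsilon_true = 0.1655


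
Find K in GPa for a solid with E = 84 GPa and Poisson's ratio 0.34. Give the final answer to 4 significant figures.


K = E / (3*(1-2*nu))
K = 84 / (3*(1-2*0.34))
K = 87.5 GPa


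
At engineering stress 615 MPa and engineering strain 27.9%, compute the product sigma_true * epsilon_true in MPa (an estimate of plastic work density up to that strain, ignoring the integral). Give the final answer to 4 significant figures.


sigma_true = sigma_eng * (1 + epsilon_eng)
sigma_true = 615 * (1 + 0.279) = 786.585 MPa
epsilon_true = ln(1 + epsilon_eng)
epsilon_true = ln(1 + 0.279) = 0.246079
sigma_true * epsilon_true = 786.585 * 0.246079 = 193.6 MPa


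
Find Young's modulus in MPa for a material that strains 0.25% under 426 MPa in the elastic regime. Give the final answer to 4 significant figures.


E = sigma / epsilon
epsilon = 0.25% = 2.5e-03
E = 426 / 2.5e-03
E = 170400 MPa


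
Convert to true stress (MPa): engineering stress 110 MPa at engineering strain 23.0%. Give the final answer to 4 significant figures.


sigma_true = sigma_eng * (1 + epsilon_eng)
sigma_true = 110 * (1 + 0.23)
sigma_true = 135.3 MPa


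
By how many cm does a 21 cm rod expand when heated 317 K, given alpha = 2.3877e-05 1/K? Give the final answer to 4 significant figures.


dL = L0 * alpha * dT
dL = 21 * 2.3877e-05 * 317
dL = 0.1589 cm


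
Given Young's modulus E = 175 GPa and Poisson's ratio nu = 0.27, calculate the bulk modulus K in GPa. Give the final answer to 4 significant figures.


K = E / (3*(1-2*nu))
K = 175 / (3*(1-2*0.27))
K = 126.8 GPa


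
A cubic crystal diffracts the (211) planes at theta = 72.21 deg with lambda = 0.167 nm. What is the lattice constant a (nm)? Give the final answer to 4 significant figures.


d = lambda / (2*sin(theta))
d = 0.167 / (2*sin(72.21 deg))
d = 0.0876933 nm
a = d * sqrt(h^2+k^2+l^2) = 0.0876933 * sqrt(6)
a = 0.2148 nm


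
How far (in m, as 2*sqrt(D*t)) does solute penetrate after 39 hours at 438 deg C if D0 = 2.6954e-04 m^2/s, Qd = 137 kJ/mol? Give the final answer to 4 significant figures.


Step 1: D = D0 * exp(-Qd/(R*T))
T = 711.15 K
D = 2.6954e-04 * exp(-137e3 / (8.314 * 711.15)) = 2.33067e-14 m^2/s
Step 2: L = 2*sqrt(D*t)
t = 39 h = 140400 s
L = 2*sqrt(2.33067e-14 * 140400) = 1.144e-04 m


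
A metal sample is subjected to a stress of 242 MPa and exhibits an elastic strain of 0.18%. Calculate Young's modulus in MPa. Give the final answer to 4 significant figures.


E = sigma / epsilon
epsilon = 0.18% = 1.8e-03
E = 242 / 1.8e-03
E = 134400 MPa


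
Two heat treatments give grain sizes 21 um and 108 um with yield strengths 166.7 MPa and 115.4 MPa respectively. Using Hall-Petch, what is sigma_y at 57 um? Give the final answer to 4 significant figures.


sigma_y = sigma0 + k / sqrt(d)
1/sqrt(d1) = 1/sqrt(2.1e-05) = 218.218;  1/sqrt(d2) = 96.225
k = (sigma1 - sigma2) / (1/sqrt(d1) - 1/sqrt(d2)) = (166.7 - 115.4) / (218.218 - 96.225) = 0.420516 MPa*m^0.5
sigma0 = sigma1 - k/sqrt(d1) = 166.7 - 0.420516*218.218 = 74.9358 MPa
sigma_y(d3) = 74.9358 + 0.420516 / sqrt(5.7e-05) = 130.6 MPa


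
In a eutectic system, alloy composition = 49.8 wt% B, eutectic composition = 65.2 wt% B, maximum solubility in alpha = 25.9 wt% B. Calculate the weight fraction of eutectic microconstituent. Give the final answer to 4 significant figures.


f_primary = (C_e - C0) / (C_e - C_alpha_max)
f_primary = (65.2 - 49.8) / (65.2 - 25.9)
f_primary = 0.391858
f_eutectic = 1 - 0.391858 = 0.6081


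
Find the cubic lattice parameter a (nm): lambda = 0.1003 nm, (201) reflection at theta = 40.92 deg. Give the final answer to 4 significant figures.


d = lambda / (2*sin(theta))
d = 0.1003 / (2*sin(40.92 deg))
d = 0.0765643 nm
a = d * sqrt(h^2+k^2+l^2) = 0.0765643 * sqrt(5)
a = 0.1712 nm


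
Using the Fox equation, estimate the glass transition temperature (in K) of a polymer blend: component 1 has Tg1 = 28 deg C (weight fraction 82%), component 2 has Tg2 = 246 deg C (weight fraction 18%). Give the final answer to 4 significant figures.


1/Tg = w1/Tg1 + w2/Tg2 (in Kelvin)
Tg1 = 301.15 K, Tg2 = 519.15 K
1/Tg = 0.82/301.15 + 0.18/519.15
Tg = 325.8 K


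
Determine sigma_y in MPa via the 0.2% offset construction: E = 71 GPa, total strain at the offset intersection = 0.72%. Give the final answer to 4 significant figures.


Offset strain = 0.002
Elastic strain at yield = total_strain - offset = 7.2e-03 - 0.002 = 5.2e-03
sigma_y = E * elastic_strain = 71000 * 5.2e-03
sigma_y = 369.2 MPa


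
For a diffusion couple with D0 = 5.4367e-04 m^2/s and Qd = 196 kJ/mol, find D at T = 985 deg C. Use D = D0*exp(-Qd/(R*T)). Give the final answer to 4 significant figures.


D = D0 * exp(-Qd / (R*T))
T = 1258.15 K
D = 5.4367e-04 * exp(-196e3 / (8.314 * 1258.15))
D = 3.96e-12 m^2/s


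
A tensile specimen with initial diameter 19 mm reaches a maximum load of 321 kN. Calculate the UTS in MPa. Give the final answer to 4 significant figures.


A0 = pi*(d/2)^2 = pi*(19/2)^2 = 283.529 mm^2
UTS = F_max / A0 = 321*1000 / 283.529
UTS = 1132 MPa


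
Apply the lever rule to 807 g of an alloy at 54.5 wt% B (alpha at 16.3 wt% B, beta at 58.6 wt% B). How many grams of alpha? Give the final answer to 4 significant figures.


f_alpha = (C_beta - C0) / (C_beta - C_alpha)
f_alpha = (58.6 - 54.5) / (58.6 - 16.3) = 0.0969267
m_alpha = f_alpha * m_total = 0.0969267 * 807 = 78.22 g


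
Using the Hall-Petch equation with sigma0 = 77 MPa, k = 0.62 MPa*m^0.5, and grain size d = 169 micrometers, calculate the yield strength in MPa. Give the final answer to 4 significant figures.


sigma_y = sigma0 + k / sqrt(d)
d = 169 um = 1.69e-04 m
sigma_y = 77 + 0.62 / sqrt(1.69e-04)
sigma_y = 124.7 MPa


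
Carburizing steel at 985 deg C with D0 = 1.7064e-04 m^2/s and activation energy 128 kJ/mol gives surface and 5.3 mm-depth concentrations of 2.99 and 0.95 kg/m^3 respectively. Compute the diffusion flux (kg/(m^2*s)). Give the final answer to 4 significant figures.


Step 1: D = D0 * exp(-Qd/(R*T))
T = 985 + 273.15 = 1258.15 K
D = 1.7064e-04 * exp(-128e3 / (8.314 * 1258.15)) = 8.2739e-10 m^2/s
Step 2: J = D * (C1 - C2) / dx
J = 8.2739e-10 * (2.99 - 0.95) / 5.3e-03
J = 3.185e-07 kg/(m^2*s)


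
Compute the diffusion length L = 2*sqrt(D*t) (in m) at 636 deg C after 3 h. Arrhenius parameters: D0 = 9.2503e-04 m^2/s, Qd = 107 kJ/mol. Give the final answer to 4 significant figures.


Step 1: D = D0 * exp(-Qd/(R*T))
T = 909.15 K
D = 9.2503e-04 * exp(-107e3 / (8.314 * 909.15)) = 6.58137e-10 m^2/s
Step 2: L = 2*sqrt(D*t)
t = 3 h = 10800 s
L = 2*sqrt(6.58137e-10 * 10800) = 5.332e-03 m


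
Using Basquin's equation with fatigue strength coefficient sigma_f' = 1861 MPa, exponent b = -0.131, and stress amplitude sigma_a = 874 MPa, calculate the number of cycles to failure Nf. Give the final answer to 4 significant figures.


sigma_a = sigma_f' * (2*Nf)^b
2*Nf = (sigma_a / sigma_f')^(1/b)
2*Nf = (874 / 1861)^(1/-0.131)
2*Nf = 320.339
Nf = 160.2 cycles


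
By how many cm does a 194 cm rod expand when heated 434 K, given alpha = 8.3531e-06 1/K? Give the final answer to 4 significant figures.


dL = L0 * alpha * dT
dL = 194 * 8.3531e-06 * 434
dL = 0.7033 cm


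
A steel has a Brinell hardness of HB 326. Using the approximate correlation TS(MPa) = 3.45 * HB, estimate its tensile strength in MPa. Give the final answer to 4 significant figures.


TS (MPa) = 3.45 * HB
TS = 3.45 * 326
TS = 1125 MPa


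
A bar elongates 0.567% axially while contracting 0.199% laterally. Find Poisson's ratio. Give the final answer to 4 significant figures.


nu = -epsilon_lat / epsilon_axial
Lateral strain is contraction (negative), so using magnitudes:
nu = 0.199 / 0.567
nu = 0.351


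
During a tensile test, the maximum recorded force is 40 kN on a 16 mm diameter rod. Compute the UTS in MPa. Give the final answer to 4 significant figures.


A0 = pi*(d/2)^2 = pi*(16/2)^2 = 201.062 mm^2
UTS = F_max / A0 = 40*1000 / 201.062
UTS = 198.9 MPa


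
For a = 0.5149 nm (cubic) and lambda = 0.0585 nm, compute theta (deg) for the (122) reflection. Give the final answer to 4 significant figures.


d = a / sqrt(h^2+k^2+l^2)
d = 0.5149 / sqrt(9) = 0.171633 nm
lambda = 2*d*sin(theta)  =>  sin(theta) = lambda / (2*d)
sin(theta) = 0.0585 / (2 * 0.171633) = 0.170421
theta = 9.812 deg


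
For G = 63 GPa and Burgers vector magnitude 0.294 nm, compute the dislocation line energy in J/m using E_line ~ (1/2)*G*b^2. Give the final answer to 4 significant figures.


E = G*b^2/2
b = 0.294 nm = 2.94e-10 m
G = 63 GPa = 6.3e+10 Pa
E = 0.5 * 6.3e+10 * (2.94e-10)^2
E = 2.723e-09 J/m


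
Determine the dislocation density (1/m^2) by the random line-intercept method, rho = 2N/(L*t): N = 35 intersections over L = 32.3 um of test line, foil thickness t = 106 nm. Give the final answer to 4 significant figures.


rho = 2N / (L * t)
L = 32.3 um = 3.23e-05 m, t = 106 nm = 1.06e-07 m
rho = 2 * 35 / (3.23e-05 * 1.06e-07)
rho = 2.045e+13 1/m^2


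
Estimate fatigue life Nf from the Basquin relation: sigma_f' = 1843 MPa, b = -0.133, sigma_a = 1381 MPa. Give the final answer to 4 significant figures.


sigma_a = sigma_f' * (2*Nf)^b
2*Nf = (sigma_a / sigma_f')^(1/b)
2*Nf = (1381 / 1843)^(1/-0.133)
2*Nf = 8.75676
Nf = 4.378 cycles


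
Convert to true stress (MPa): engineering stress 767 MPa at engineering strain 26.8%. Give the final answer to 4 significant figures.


sigma_true = sigma_eng * (1 + epsilon_eng)
sigma_true = 767 * (1 + 0.268)
sigma_true = 972.6 MPa


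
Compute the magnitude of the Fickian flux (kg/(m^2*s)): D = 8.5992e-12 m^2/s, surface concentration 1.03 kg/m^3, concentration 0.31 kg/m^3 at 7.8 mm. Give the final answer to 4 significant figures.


J = -D * (dC/dx) = D * (C1 - C2) / dx
J = 8.5992e-12 * (1.03 - 0.31) / 7.8e-03
J = 7.938e-10 kg/(m^2*s)


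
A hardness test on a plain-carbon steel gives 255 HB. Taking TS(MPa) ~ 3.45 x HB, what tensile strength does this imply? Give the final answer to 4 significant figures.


TS (MPa) = 3.45 * HB
TS = 3.45 * 255
TS = 879.8 MPa


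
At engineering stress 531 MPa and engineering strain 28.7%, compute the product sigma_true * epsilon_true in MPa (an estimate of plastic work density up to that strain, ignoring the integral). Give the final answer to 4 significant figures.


sigma_true = sigma_eng * (1 + epsilon_eng)
sigma_true = 531 * (1 + 0.287) = 683.397 MPa
epsilon_true = ln(1 + epsilon_eng)
epsilon_true = ln(1 + 0.287) = 0.252314
sigma_true * epsilon_true = 683.397 * 0.252314 = 172.4 MPa


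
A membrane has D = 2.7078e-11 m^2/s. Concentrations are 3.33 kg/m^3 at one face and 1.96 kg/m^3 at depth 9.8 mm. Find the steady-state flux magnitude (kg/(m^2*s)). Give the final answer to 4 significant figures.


J = -D * (dC/dx) = D * (C1 - C2) / dx
J = 2.7078e-11 * (3.33 - 1.96) / 9.8e-03
J = 3.785e-09 kg/(m^2*s)


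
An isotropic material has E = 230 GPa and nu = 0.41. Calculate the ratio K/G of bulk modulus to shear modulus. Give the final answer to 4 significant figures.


G = E / (2*(1+nu))
G = 230 / (2*(1+0.41)) = 81.5603 GPa
K = E / (3*(1-2*nu))
K = 230 / (3*(1-2*0.41)) = 425.926 GPa
K/G = 425.926 / 81.5603 = 5.222


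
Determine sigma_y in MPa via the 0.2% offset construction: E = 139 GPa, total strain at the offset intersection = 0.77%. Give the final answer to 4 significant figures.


Offset strain = 0.002
Elastic strain at yield = total_strain - offset = 7.7e-03 - 0.002 = 5.7e-03
sigma_y = E * elastic_strain = 139000 * 5.7e-03
sigma_y = 792.3 MPa


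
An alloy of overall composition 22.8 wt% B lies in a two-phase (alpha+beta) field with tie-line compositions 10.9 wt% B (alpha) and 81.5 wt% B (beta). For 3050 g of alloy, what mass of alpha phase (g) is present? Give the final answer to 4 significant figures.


f_alpha = (C_beta - C0) / (C_beta - C_alpha)
f_alpha = (81.5 - 22.8) / (81.5 - 10.9) = 0.831445
m_alpha = f_alpha * m_total = 0.831445 * 3050 = 2536 g


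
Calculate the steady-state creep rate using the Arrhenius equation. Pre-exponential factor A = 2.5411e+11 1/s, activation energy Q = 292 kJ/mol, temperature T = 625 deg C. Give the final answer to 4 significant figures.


rate = A * exp(-Q / (R*T))
T = 625 + 273.15 = 898.15 K
rate = 2.5411e+11 * exp(-292e3 / (8.314 * 898.15))
rate = 2.644e-06 1/s


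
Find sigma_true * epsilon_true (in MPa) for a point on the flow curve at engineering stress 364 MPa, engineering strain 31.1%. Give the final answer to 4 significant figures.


sigma_true = sigma_eng * (1 + epsilon_eng)
sigma_true = 364 * (1 + 0.311) = 477.204 MPa
epsilon_true = ln(1 + epsilon_eng)
epsilon_true = ln(1 + 0.311) = 0.27079
sigma_true * epsilon_true = 477.204 * 0.27079 = 129.2 MPa


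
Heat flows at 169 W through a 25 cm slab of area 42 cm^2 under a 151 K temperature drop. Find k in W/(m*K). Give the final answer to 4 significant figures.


k = Q*L / (A*dT)
L = 0.25 m, A = 4.2e-03 m^2
k = 169 * 0.25 / (4.2e-03 * 151)
k = 66.62 W/(m*K)


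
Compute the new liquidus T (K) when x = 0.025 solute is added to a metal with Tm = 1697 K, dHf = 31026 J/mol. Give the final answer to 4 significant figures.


dT = R*Tm^2*x / dHf
dT = 8.314 * 1697^2 * 0.025 / 31026
dT = 19.2925 K
T_new = 1697 - 19.2925 = 1678 K


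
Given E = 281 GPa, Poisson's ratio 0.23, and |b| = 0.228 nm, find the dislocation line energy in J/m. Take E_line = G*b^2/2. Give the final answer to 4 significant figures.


Step 1: G = E / (2*(1+nu))
G = 281 / (2*(1+0.23)) = 114.228 GPa = 1.14228e+11 Pa
Step 2: E_line = G*b^2/2
b = 0.228 nm = 2.28e-10 m
E_line = 0.5 * 1.14228e+11 * (2.28e-10)^2 = 2.969e-09 J/m


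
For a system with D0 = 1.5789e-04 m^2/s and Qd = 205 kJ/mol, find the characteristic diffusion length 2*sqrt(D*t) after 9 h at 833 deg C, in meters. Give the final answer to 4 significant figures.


Step 1: D = D0 * exp(-Qd/(R*T))
T = 1106.15 K
D = 1.5789e-04 * exp(-205e3 / (8.314 * 1106.15)) = 3.29223e-14 m^2/s
Step 2: L = 2*sqrt(D*t)
t = 9 h = 32400 s
L = 2*sqrt(3.29223e-14 * 32400) = 6.532e-05 m


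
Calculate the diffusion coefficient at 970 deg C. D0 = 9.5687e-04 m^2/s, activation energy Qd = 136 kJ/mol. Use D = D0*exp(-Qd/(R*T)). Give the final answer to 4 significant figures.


D = D0 * exp(-Qd / (R*T))
T = 1243.15 K
D = 9.5687e-04 * exp(-136e3 / (8.314 * 1243.15))
D = 1.846e-09 m^2/s


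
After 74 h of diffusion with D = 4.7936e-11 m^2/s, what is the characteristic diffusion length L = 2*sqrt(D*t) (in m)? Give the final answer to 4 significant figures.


t = 74 hr = 266400 s
Diffusion length = 2*sqrt(D*t)
= 2*sqrt(4.7936e-11 * 266400)
= 7.147e-03 m


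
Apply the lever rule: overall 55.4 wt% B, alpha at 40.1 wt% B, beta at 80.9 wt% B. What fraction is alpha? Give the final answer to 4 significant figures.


f_alpha = (C_beta - C0) / (C_beta - C_alpha)
f_alpha = (80.9 - 55.4) / (80.9 - 40.1)
f_alpha = 0.625


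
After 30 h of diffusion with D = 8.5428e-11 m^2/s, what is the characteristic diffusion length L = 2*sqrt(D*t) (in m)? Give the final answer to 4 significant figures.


t = 30 hr = 108000 s
Diffusion length = 2*sqrt(D*t)
= 2*sqrt(8.5428e-11 * 108000)
= 6.075e-03 m


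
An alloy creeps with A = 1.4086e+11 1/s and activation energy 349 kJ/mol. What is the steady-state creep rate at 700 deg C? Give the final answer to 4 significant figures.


rate = A * exp(-Q / (R*T))
T = 700 + 273.15 = 973.15 K
rate = 1.4086e+11 * exp(-349e3 / (8.314 * 973.15))
rate = 2.602e-08 1/s


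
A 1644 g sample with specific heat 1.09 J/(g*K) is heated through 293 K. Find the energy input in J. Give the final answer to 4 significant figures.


Q = m * cp * dT
Q = 1644 * 1.09 * 293
Q = 525000 J


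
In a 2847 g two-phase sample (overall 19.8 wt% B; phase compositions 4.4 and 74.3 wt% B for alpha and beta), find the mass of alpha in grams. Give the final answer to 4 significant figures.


f_alpha = (C_beta - C0) / (C_beta - C_alpha)
f_alpha = (74.3 - 19.8) / (74.3 - 4.4) = 0.779685
m_alpha = f_alpha * m_total = 0.779685 * 2847 = 2220 g


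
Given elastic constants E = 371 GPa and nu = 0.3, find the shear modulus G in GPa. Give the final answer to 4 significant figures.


G = E / (2*(1+nu))
G = 371 / (2*(1+0.3))
G = 142.7 GPa
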